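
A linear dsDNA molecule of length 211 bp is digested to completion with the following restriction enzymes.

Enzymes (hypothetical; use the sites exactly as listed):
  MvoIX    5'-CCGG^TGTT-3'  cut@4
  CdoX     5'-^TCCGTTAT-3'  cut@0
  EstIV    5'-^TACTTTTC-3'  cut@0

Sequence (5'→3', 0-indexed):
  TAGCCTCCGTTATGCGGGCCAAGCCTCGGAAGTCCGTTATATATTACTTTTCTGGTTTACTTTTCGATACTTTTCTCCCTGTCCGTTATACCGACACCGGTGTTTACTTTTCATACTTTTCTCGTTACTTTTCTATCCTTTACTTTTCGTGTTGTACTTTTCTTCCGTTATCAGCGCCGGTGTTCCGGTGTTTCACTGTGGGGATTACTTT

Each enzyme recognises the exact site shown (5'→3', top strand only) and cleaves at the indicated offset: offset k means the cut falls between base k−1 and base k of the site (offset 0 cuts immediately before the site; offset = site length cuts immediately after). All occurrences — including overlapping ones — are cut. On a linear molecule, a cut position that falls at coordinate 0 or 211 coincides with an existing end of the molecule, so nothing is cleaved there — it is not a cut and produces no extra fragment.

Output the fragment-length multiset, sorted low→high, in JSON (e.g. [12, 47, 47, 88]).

Site scan:
  MvoIX CCGGTGTT/4: at [96, 176, 184] ⇒ [100, 180, 188]
  CdoX TCCGTTAT/0: at [5, 32, 81, 163] ⇒ [5, 32, 81, 163]
  EstIV TACTTTTC/0: at [44, 57, 67, 104, 113, 125, 140, 154] ⇒ [44, 57, 67, 104, 113, 125, 140, 154]

Pooled cuts: [5, 32, 44, 57, 67, 81, 100, 104, 113, 125, 140, 154, 163, 180, 188]

Fragment lengths:
  [0,5): 5 bp
  [5,32): 27 bp
  [32,44): 12 bp
  [44,57): 13 bp
  [57,67): 10 bp
  [67,81): 14 bp
  [81,100): 19 bp
  [100,104): 4 bp
  [104,113): 9 bp
  [113,125): 12 bp
  [125,140): 15 bp
  [140,154): 14 bp
  [154,163): 9 bp
  [163,180): 17 bp
  [180,188): 8 bp
  [188,211): 23 bp

[4,5,8,9,9,10,12,12,13,14,14,15,17,19,23,27]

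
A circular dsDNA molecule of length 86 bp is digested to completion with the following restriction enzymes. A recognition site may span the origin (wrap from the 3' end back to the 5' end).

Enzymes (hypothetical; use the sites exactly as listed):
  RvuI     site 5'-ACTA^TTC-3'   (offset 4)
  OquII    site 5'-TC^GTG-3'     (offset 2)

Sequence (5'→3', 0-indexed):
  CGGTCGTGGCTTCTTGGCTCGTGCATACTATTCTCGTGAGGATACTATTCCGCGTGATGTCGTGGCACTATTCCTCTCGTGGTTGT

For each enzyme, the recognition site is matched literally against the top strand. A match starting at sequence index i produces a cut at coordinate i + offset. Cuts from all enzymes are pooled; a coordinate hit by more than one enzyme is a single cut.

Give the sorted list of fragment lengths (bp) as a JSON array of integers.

Scan for sites:
  RvuI ACTATTC/4: at [26, 43, 66] ⇒ [30, 47, 70]
  OquII TCGTG/2: at [3, 18, 33, 59, 76] ⇒ [5, 20, 35, 61, 78]

Pooled cuts: [5, 20, 30, 35, 47, 61, 70, 78]

Fragment lengths:
  5→20: 15 bp
  20→30: 10 bp
  30→35: 5 bp
  35→47: 12 bp
  47→61: 14 bp
  61→70: 9 bp
  70→78: 8 bp
  78→5 (wrap): 86-78+5 = 13 bp

[5,8,9,10,12,13,14,15]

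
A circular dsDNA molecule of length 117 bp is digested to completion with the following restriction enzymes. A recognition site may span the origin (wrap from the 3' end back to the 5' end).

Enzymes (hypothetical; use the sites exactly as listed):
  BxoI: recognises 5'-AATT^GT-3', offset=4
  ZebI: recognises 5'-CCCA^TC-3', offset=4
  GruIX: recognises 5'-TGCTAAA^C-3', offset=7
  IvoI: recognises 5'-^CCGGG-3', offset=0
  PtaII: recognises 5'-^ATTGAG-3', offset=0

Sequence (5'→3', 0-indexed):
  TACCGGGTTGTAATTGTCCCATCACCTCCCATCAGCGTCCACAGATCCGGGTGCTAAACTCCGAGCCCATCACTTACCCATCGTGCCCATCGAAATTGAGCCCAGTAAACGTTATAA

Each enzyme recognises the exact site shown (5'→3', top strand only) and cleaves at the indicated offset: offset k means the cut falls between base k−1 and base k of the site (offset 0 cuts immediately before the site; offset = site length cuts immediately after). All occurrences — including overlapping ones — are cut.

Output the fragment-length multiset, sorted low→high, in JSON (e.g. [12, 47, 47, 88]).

[5,6,9,10,11,11,12,13,15,25]

Site scan:
  BxoI (AATTGT, off=4): starts [11] → cuts [15]
  ZebI (CCCATC, off=4): starts [17, 27, 65, 76, 85] → cuts [21, 31, 69, 80, 89]
  GruIX (TGCTAAAC, off=7): starts [51] → cuts [58]
  IvoI (CCGGG, off=0): starts [2, 46] → cuts [2, 46]
  PtaII (ATTGAG, off=0): starts [94] → cuts [94]

All cut coordinates (distinct, sorted): [2, 15, 21, 31, 46, 58, 69, 80, 89, 94]

Fragment lengths:
  2→15: 13 bp
  15→21: 6 bp
  21→31: 10 bp
  31→46: 15 bp
  46→58: 12 bp
  58→69: 11 bp
  69→80: 11 bp
  80→89: 9 bp
  89→94: 5 bp
  94→2 (wrap): 117-94+2 = 25 bp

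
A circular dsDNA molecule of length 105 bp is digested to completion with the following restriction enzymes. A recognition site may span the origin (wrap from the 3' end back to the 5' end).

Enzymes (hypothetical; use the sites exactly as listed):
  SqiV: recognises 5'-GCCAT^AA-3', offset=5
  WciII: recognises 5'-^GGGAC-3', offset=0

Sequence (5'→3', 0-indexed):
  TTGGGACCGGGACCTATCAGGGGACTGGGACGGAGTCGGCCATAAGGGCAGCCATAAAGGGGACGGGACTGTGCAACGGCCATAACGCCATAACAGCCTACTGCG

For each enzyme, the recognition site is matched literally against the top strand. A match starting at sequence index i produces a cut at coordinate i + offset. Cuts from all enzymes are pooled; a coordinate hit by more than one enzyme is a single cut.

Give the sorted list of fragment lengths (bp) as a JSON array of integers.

[4,5,6,6,8,12,12,16,17,19]

Scan for sites:
  SqiV GCCATAA/5: at [38, 50, 78, 86] ⇒ [43, 55, 83, 91]
  WciII GGGAC/0: at [2, 8, 20, 26, 59, 64] ⇒ [2, 8, 20, 26, 59, 64]

Pooled cuts: [2, 8, 20, 26, 43, 55, 59, 64, 83, 91]

Fragments:
  2→8: 6 bp
  8→20: 12 bp
  20→26: 6 bp
  26→43: 17 bp
  43→55: 12 bp
  55→59: 4 bp
  59→64: 5 bp
  64→83: 19 bp
  83→91: 8 bp
  91→2 (wrap): 105-91+2 = 16 bp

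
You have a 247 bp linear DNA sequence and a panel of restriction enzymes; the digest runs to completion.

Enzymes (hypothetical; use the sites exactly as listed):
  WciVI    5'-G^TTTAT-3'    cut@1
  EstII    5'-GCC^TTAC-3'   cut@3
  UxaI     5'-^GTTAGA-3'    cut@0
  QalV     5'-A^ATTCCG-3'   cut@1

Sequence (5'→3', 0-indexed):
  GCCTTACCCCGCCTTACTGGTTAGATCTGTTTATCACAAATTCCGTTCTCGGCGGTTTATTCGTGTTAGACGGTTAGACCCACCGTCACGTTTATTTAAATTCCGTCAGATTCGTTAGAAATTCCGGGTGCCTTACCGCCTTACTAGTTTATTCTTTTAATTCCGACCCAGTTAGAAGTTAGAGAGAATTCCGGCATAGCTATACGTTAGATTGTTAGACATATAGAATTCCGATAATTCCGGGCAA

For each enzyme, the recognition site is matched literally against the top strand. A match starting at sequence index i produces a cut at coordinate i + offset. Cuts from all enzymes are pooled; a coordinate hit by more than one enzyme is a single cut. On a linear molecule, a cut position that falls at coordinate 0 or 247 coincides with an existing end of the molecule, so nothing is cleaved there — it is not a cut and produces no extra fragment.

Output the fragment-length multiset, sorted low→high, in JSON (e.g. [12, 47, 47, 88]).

[3,6,7,7,7,8,8,8,9,9,9,10,10,10,10,11,11,12,12,14,14,16,18,18]

Per-enzyme occurrences:
  WciVI (GTTTAT, off=1): starts [28, 54, 89, 146] → cuts [29, 55, 90, 147]
  EstII (GCCTTAC, off=3): starts [0, 10, 129, 137] → cuts [3, 13, 132, 140]
  UxaI (GTTAGA, off=0): starts [19, 64, 72, 113, 170, 177, 205, 213] → cuts [19, 64, 72, 113, 170, 177, 205, 213]
  QalV (AATTCCG, off=1): starts [38, 98, 119, 158, 186, 226, 235] → cuts [39, 99, 120, 159, 187, 227, 236]

All cut coordinates (distinct, sorted): [3, 13, 19, 29, 39, 55, 64, 72, 90, 99, 113, 120, 132, 140, 147, 159, 170, 177, 187, 205, 213, 227, 236]

Fragment lengths:
  [0,3): 3 bp
  [3,13): 10 bp
  [13,19): 6 bp
  [19,29): 10 bp
  [29,39): 10 bp
  [39,55): 16 bp
  [55,64): 9 bp
  [64,72): 8 bp
  [72,90): 18 bp
  [90,99): 9 bp
  [99,113): 14 bp
  [113,120): 7 bp
  [120,132): 12 bp
  [132,140): 8 bp
  [140,147): 7 bp
  [147,159): 12 bp
  [159,170): 11 bp
  [170,177): 7 bp
  [177,187): 10 bp
  [187,205): 18 bp
  [205,213): 8 bp
  [213,227): 14 bp
  [227,236): 9 bp
  [236,247): 11 bp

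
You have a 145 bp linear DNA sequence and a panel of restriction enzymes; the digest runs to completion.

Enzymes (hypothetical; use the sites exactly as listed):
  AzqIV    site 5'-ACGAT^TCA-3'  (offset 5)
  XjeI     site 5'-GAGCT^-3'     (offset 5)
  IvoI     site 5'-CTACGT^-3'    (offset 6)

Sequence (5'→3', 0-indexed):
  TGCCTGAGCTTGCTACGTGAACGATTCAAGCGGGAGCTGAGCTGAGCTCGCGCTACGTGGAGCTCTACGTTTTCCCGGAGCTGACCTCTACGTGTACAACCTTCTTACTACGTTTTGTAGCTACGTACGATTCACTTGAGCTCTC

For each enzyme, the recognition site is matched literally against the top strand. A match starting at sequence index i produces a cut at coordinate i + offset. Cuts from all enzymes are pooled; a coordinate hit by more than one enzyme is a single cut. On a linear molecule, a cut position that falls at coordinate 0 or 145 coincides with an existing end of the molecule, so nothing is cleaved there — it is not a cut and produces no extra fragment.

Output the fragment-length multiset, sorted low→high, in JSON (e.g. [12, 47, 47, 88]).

[3,5,5,5,6,6,7,8,10,10,11,11,12,13,13,20]

Site scan:
  AzqIV (ACGATTCA, off=5): starts [20, 126] → cuts [25, 131]
  XjeI (GAGCT, off=5): starts [5, 33, 38, 43, 59, 77, 137] → cuts [10, 38, 43, 48, 64, 82, 142]
  IvoI (CTACGT, off=6): starts [12, 52, 64, 87, 107, 120] → cuts [18, 58, 70, 93, 113, 126]

All cut coordinates (distinct, sorted): [10, 18, 25, 38, 43, 48, 58, 64, 70, 82, 93, 113, 126, 131, 142]

Fragments:
  [0,10): 10 bp
  [10,18): 8 bp
  [18,25): 7 bp
  [25,38): 13 bp
  [38,43): 5 bp
  [43,48): 5 bp
  [48,58): 10 bp
  [58,64): 6 bp
  [64,70): 6 bp
  [70,82): 12 bp
  [82,93): 11 bp
  [93,113): 20 bp
  [113,126): 13 bp
  [126,131): 5 bp
  [131,142): 11 bp
  [142,145): 3 bp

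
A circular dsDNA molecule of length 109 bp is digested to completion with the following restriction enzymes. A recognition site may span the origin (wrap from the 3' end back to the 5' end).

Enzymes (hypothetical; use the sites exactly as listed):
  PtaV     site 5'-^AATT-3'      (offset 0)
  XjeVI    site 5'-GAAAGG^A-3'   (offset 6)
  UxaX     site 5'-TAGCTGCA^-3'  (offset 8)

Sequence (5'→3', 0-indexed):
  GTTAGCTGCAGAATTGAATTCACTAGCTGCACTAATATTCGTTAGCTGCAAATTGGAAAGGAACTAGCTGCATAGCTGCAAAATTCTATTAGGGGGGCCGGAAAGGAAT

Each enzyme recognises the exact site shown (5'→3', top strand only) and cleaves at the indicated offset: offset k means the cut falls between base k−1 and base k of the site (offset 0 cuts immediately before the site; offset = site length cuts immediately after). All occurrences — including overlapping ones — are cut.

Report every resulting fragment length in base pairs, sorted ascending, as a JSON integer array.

Site scan:
  PtaV AATT/0: at [11, 16, 50, 81] ⇒ [11, 16, 50, 81]
  XjeVI GAAAGGA/6: at [55, 100] ⇒ [61, 106]
  UxaX TAGCTGCA/8: at [2, 23, 42, 64, 72] ⇒ [10, 31, 50, 72, 80]

Pooled cuts: [10, 11, 16, 31, 50, 61, 72, 80, 81, 106]

Fragments:
  10→11: 1 bp
  11→16: 5 bp
  16→31: 15 bp
  31→50: 19 bp
  50→61: 11 bp
  61→72: 11 bp
  72→80: 8 bp
  80→81: 1 bp
  81→106: 25 bp
  106→10 (wrap): 109-106+10 = 13 bp

[1,1,5,8,11,11,13,15,19,25]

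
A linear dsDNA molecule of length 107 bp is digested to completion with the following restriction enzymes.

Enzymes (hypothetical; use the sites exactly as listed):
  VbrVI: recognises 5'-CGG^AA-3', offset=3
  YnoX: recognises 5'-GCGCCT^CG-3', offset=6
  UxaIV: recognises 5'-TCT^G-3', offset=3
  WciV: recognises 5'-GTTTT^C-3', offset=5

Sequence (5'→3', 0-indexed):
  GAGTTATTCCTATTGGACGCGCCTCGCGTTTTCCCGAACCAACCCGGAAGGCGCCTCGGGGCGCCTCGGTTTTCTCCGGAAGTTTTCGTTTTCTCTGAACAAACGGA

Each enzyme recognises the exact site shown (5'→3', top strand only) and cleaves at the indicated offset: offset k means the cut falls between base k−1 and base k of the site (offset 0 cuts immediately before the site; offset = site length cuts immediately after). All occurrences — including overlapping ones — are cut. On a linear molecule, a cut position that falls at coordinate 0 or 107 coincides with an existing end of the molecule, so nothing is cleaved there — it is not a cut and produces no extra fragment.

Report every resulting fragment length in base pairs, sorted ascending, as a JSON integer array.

[4,6,6,7,7,8,9,10,11,15,24]

Scan for sites:
  VbrVI CGGAA/3: at [44, 76] ⇒ [47, 79]
  YnoX GCGCCTCG/6: at [18, 50, 60] ⇒ [24, 56, 66]
  UxaIV TCTG/3: at [93] ⇒ [96]
  WciV GTTTTC/5: at [27, 68, 81, 87] ⇒ [32, 73, 86, 92]

Pooled cuts: [24, 32, 47, 56, 66, 73, 79, 86, 92, 96]

Fragment lengths:
  [0,24): 24 bp
  [24,32): 8 bp
  [32,47): 15 bp
  [47,56): 9 bp
  [56,66): 10 bp
  [66,73): 7 bp
  [73,79): 6 bp
  [79,86): 7 bp
  [86,92): 6 bp
  [92,96): 4 bp
  [96,107): 11 bp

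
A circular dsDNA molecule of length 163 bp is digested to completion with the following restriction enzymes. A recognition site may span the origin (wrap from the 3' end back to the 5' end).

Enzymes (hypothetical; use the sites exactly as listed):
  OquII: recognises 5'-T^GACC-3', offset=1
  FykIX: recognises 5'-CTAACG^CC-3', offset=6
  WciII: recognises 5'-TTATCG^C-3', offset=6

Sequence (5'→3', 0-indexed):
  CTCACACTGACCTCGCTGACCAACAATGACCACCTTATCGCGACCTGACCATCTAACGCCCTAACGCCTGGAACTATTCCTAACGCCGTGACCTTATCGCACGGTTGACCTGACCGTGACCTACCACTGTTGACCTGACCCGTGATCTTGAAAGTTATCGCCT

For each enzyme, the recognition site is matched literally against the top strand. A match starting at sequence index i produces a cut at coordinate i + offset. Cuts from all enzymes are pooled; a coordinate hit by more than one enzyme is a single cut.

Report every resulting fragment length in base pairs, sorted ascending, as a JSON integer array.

Per-enzyme occurrences:
  OquII TGACC/1: at [7, 16, 26, 45, 88, 105, 110, 116, 130, 135] ⇒ [8, 17, 27, 46, 89, 106, 111, 117, 131, 136]
  FykIX CTAACGCC/6: at [52, 60, 79] ⇒ [58, 66, 85]
  WciII TTATCGC/6: at [34, 93, 154] ⇒ [40, 99, 160]

Pooled cuts: [8, 17, 27, 40, 46, 58, 66, 85, 89, 99, 106, 111, 117, 131, 136, 160]

Fragment lengths:
  8→17: 9 bp
  17→27: 10 bp
  27→40: 13 bp
  40→46: 6 bp
  46→58: 12 bp
  58→66: 8 bp
  66→85: 19 bp
  85→89: 4 bp
  89→99: 10 bp
  99→106: 7 bp
  106→111: 5 bp
  111→117: 6 bp
  117→131: 14 bp
  131→136: 5 bp
  136→160: 24 bp
  160→8 (wrap): 163-160+8 = 11 bp

[4,5,5,6,6,7,8,9,10,10,11,12,13,14,19,24]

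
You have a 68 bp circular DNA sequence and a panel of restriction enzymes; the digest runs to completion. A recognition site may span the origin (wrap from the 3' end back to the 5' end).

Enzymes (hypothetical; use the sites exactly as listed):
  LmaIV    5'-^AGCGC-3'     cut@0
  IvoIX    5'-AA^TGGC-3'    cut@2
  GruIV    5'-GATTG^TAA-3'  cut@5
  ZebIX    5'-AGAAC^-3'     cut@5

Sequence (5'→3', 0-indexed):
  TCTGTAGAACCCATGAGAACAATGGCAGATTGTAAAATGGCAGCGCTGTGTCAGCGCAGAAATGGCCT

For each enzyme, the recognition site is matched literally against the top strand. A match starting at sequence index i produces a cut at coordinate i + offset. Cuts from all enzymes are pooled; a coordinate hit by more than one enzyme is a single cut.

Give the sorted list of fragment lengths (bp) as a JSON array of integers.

[2,4,5,10,10,10,11,16]

Per-enzyme occurrences:
  LmaIV (AGCGC, off=0): starts [41, 52] → cuts [41, 52]
  IvoIX (AATGGC, off=2): starts [20, 35, 60] → cuts [22, 37, 62]
  GruIV (GATTGTAA, off=5): starts [27] → cuts [32]
  ZebIX (AGAAC, off=5): starts [5, 15] → cuts [10, 20]

All cut coordinates (distinct, sorted): [10, 20, 22, 32, 37, 41, 52, 62]

Fragment lengths:
  10→20: 10 bp
  20→22: 2 bp
  22→32: 10 bp
  32→37: 5 bp
  37→41: 4 bp
  41→52: 11 bp
  52→62: 10 bp
  62→10 (wrap): 68-62+10 = 16 bp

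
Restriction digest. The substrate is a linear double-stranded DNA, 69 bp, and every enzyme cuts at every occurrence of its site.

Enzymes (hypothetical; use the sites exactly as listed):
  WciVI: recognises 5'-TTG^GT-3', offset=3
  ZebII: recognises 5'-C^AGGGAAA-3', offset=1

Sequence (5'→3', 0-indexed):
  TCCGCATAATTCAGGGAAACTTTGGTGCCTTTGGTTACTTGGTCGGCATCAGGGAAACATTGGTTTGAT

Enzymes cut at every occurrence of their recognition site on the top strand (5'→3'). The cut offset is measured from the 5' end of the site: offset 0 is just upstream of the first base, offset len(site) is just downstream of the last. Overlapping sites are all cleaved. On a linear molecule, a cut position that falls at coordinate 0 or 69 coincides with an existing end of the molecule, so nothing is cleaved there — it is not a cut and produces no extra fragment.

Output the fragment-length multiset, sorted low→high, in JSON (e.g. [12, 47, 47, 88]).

Site scan:
  WciVI TTGGT/3: at [21, 30, 38, 59] ⇒ [24, 33, 41, 62]
  ZebII CAGGGAAA/1: at [11, 49] ⇒ [12, 50]

Pooled cuts: [12, 24, 33, 41, 50, 62]

Fragment lengths:
  [0,12): 12 bp
  [12,24): 12 bp
  [24,33): 9 bp
  [33,41): 8 bp
  [41,50): 9 bp
  [50,62): 12 bp
  [62,69): 7 bp

[7,8,9,9,12,12,12]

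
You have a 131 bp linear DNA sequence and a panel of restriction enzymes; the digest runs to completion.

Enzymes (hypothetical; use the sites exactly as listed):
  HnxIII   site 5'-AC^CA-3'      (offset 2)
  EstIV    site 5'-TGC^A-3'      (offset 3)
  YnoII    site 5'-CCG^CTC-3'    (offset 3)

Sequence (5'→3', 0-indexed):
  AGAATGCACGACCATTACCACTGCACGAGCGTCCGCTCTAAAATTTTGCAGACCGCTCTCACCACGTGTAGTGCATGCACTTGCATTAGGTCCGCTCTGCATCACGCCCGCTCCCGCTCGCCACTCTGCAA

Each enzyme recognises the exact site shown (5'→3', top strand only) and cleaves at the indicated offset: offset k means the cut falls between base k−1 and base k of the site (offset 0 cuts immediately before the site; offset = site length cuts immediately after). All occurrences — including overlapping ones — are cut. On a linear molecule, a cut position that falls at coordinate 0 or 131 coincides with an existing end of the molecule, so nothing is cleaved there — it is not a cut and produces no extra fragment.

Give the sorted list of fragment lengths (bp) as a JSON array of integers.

Site scan:
  HnxIII (ACCA, off=2): starts [10, 16, 60] → cuts [12, 18, 62]
  EstIV (TGCA, off=3): starts [4, 21, 46, 71, 75, 81, 97, 126] → cuts [7, 24, 49, 74, 78, 84, 100, 129]
  YnoII (CCGCTC, off=3): starts [32, 52, 91, 107, 113] → cuts [35, 55, 94, 110, 116]

All cut coordinates (distinct, sorted): [7, 12, 18, 24, 35, 49, 55, 62, 74, 78, 84, 94, 100, 110, 116, 129]

Fragment lengths:
  [0,7): 7 bp
  [7,12): 5 bp
  [12,18): 6 bp
  [18,24): 6 bp
  [24,35): 11 bp
  [35,49): 14 bp
  [49,55): 6 bp
  [55,62): 7 bp
  [62,74): 12 bp
  [74,78): 4 bp
  [78,84): 6 bp
  [84,94): 10 bp
  [94,100): 6 bp
  [100,110): 10 bp
  [110,116): 6 bp
  [116,129): 13 bp
  [129,131): 2 bp

[2,4,5,6,6,6,6,6,6,7,7,10,10,11,12,13,14]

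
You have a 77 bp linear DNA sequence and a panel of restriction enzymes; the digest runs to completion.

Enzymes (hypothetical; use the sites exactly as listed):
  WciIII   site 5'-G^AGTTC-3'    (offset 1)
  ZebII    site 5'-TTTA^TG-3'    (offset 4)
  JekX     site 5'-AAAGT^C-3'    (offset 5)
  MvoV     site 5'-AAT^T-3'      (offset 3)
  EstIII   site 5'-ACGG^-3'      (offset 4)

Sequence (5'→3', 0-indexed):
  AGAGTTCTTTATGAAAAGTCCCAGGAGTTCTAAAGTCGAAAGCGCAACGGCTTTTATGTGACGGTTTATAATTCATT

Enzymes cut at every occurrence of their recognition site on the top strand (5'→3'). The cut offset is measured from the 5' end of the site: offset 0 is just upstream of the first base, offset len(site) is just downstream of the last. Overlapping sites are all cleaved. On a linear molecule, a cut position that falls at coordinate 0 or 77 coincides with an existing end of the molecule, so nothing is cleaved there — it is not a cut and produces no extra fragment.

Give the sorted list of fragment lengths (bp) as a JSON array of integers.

[2,5,6,6,8,8,8,9,11,14]

Per-enzyme occurrences:
  WciIII GAGTTC/1: at [1, 24] ⇒ [2, 25]
  ZebII TTTATG/4: at [7, 52] ⇒ [11, 56]
  JekX AAAGTC/5: at [14, 31] ⇒ [19, 36]
  MvoV AATT/3: at [69] ⇒ [72]
  EstIII ACGG/4: at [46, 60] ⇒ [50, 64]

All cut coordinates (distinct, sorted): [2, 11, 19, 25, 36, 50, 56, 64, 72]

Fragments:
  [0,2): 2 bp
  [2,11): 9 bp
  [11,19): 8 bp
  [19,25): 6 bp
  [25,36): 11 bp
  [36,50): 14 bp
  [50,56): 6 bp
  [56,64): 8 bp
  [64,72): 8 bp
  [72,77): 5 bp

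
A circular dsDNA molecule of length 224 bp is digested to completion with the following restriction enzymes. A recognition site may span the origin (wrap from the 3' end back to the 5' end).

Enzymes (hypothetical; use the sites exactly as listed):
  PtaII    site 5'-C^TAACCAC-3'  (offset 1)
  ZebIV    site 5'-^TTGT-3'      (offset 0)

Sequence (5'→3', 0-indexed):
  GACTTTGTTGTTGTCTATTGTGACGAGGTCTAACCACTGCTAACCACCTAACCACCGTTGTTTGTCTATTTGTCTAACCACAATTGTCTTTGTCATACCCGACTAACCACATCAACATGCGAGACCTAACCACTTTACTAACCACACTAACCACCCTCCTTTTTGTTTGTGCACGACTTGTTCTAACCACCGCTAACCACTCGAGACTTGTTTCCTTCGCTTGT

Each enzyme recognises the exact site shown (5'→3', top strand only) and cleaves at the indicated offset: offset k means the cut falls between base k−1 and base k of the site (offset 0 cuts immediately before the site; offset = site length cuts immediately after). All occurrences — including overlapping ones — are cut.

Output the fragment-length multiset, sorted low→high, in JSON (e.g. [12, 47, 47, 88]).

Site scan:
  PtaII CTAACCAC/1: at [29, 39, 47, 73, 102, 125, 137, 146, 182, 192] ⇒ [30, 40, 48, 74, 103, 126, 138, 147, 183, 193]
  ZebIV TTGT/0: at [4, 7, 10, 17, 57, 61, 69, 83, 89, 162, 166, 177, 207, 220] ⇒ [4, 7, 10, 17, 57, 61, 69, 83, 89, 162, 166, 177, 207, 220]

Pooled cuts: [4, 7, 10, 17, 30, 40, 48, 57, 61, 69, 74, 83, 89, 103, 126, 138, 147, 162, 166, 177, 183, 193, 207, 220]

Fragment lengths:
  4→7: 3 bp
  7→10: 3 bp
  10→17: 7 bp
  17→30: 13 bp
  30→40: 10 bp
  40→48: 8 bp
  48→57: 9 bp
  57→61: 4 bp
  61→69: 8 bp
  69→74: 5 bp
  74→83: 9 bp
  83→89: 6 bp
  89→103: 14 bp
  103→126: 23 bp
  126→138: 12 bp
  138→147: 9 bp
  147→162: 15 bp
  162→166: 4 bp
  166→177: 11 bp
  177→183: 6 bp
  183→193: 10 bp
  193→207: 14 bp
  207→220: 13 bp
  220→4 (wrap): 224-220+4 = 8 bp

[3,3,4,4,5,6,6,7,8,8,8,9,9,9,10,10,11,12,13,13,14,14,15,23]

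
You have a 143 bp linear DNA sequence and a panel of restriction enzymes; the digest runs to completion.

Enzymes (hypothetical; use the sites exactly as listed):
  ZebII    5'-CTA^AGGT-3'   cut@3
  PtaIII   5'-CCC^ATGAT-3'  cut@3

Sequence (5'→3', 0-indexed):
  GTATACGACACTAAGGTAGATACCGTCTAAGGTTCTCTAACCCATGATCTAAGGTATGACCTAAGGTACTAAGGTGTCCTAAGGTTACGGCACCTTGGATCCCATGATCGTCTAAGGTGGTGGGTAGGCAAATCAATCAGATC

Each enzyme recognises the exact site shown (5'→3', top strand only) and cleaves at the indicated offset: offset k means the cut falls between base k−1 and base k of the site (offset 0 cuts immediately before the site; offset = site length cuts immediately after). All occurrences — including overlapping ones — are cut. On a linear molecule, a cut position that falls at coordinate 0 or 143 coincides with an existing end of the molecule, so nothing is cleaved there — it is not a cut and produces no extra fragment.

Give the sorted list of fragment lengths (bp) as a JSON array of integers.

[8,8,10,11,12,13,14,16,22,29]

Site scan:
  ZebII (CTAAGGT, off=3): starts [10, 26, 48, 60, 68, 78, 111] → cuts [13, 29, 51, 63, 71, 81, 114]
  PtaIII (CCCATGAT, off=3): starts [40, 100] → cuts [43, 103]

Pooled cuts: [13, 29, 43, 51, 63, 71, 81, 103, 114]

Fragment lengths:
  [0,13): 13 bp
  [13,29): 16 bp
  [29,43): 14 bp
  [43,51): 8 bp
  [51,63): 12 bp
  [63,71): 8 bp
  [71,81): 10 bp
  [81,103): 22 bp
  [103,114): 11 bp
  [114,143): 29 bp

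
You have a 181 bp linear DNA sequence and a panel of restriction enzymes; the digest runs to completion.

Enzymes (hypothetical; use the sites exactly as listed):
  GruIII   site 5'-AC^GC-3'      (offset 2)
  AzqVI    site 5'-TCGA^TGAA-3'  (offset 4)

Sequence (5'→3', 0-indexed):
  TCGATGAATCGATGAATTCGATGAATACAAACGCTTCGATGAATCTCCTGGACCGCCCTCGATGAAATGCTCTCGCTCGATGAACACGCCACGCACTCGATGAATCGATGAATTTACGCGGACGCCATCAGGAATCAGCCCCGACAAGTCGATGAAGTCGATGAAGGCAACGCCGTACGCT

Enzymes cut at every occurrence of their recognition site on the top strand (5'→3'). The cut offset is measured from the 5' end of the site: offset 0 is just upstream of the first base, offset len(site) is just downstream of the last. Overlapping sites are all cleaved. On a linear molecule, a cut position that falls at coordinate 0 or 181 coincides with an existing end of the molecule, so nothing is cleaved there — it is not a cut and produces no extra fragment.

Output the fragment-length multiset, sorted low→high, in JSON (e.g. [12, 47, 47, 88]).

[3,4,5,6,7,7,7,8,8,8,9,9,9,10,11,18,23,29]

Per-enzyme occurrences:
  GruIII ACGC/2: at [30, 85, 90, 115, 121, 169, 176] ⇒ [32, 87, 92, 117, 123, 171, 178]
  AzqVI TCGATGAA/4: at [0, 8, 17, 35, 58, 76, 96, 104, 148, 157] ⇒ [4, 12, 21, 39, 62, 80, 100, 108, 152, 161]

All cut coordinates (distinct, sorted): [4, 12, 21, 32, 39, 62, 80, 87, 92, 100, 108, 117, 123, 152, 161, 171, 178]

Fragment lengths:
  [0,4): 4 bp
  [4,12): 8 bp
  [12,21): 9 bp
  [21,32): 11 bp
  [32,39): 7 bp
  [39,62): 23 bp
  [62,80): 18 bp
  [80,87): 7 bp
  [87,92): 5 bp
  [92,100): 8 bp
  [100,108): 8 bp
  [108,117): 9 bp
  [117,123): 6 bp
  [123,152): 29 bp
  [152,161): 9 bp
  [161,171): 10 bp
  [171,178): 7 bp
  [178,181): 3 bp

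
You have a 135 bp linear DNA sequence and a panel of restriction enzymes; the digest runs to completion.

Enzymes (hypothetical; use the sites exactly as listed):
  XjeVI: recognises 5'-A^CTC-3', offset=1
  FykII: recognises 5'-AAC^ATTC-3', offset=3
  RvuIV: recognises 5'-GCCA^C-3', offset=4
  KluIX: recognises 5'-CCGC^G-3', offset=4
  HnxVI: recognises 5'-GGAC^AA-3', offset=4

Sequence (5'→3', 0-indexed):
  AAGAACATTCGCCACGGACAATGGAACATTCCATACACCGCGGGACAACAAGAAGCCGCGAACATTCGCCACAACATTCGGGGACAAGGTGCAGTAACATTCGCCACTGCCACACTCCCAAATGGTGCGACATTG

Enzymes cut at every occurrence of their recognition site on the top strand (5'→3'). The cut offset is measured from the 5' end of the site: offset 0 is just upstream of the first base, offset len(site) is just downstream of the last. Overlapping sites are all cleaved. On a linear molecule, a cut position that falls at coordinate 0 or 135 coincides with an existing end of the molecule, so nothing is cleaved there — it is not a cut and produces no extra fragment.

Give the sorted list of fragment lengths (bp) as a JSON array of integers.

Per-enzyme occurrences:
  XjeVI ACTC/1: at [113] ⇒ [114]
  FykII AACATTC/3: at [3, 24, 60, 72, 95] ⇒ [6, 27, 63, 75, 98]
  RvuIV GCCAC/4: at [10, 67, 102, 108] ⇒ [14, 71, 106, 112]
  KluIX CCGCG/4: at [37, 55] ⇒ [41, 59]
  HnxVI GGACAA/4: at [15, 42, 81] ⇒ [19, 46, 85]

Pooled cuts: [6, 14, 19, 27, 41, 46, 59, 63, 71, 75, 85, 98, 106, 112, 114]

Fragments:
  [0,6): 6 bp
  [6,14): 8 bp
  [14,19): 5 bp
  [19,27): 8 bp
  [27,41): 14 bp
  [41,46): 5 bp
  [46,59): 13 bp
  [59,63): 4 bp
  [63,71): 8 bp
  [71,75): 4 bp
  [75,85): 10 bp
  [85,98): 13 bp
  [98,106): 8 bp
  [106,112): 6 bp
  [112,114): 2 bp
  [114,135): 21 bp

[2,4,4,5,5,6,6,8,8,8,8,10,13,13,14,21]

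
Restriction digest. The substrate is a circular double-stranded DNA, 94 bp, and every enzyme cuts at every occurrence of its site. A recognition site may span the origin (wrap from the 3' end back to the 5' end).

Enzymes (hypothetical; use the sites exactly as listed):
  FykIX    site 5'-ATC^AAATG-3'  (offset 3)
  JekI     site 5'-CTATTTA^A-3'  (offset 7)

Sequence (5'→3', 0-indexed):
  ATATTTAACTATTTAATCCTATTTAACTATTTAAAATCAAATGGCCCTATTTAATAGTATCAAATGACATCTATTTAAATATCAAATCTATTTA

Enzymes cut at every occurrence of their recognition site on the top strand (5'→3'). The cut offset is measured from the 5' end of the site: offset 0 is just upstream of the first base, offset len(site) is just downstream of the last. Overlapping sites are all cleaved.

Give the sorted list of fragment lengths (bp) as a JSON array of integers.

[5,8,8,10,15,15,16,17]

Scan for sites:
  FykIX (ATCAAATG, off=3): starts [35, 58] → cuts [38, 61]
  JekI (CTATTTAA, off=7): starts [8, 18, 26, 46, 70, 87] → cuts [0, 15, 25, 33, 53, 77]

Pooled cuts: [0, 15, 25, 33, 38, 53, 61, 77]

Fragments:
  0→15: 15 bp
  15→25: 10 bp
  25→33: 8 bp
  33→38: 5 bp
  38→53: 15 bp
  53→61: 8 bp
  61→77: 16 bp
  77→0 (wrap): 94-77+0 = 17 bp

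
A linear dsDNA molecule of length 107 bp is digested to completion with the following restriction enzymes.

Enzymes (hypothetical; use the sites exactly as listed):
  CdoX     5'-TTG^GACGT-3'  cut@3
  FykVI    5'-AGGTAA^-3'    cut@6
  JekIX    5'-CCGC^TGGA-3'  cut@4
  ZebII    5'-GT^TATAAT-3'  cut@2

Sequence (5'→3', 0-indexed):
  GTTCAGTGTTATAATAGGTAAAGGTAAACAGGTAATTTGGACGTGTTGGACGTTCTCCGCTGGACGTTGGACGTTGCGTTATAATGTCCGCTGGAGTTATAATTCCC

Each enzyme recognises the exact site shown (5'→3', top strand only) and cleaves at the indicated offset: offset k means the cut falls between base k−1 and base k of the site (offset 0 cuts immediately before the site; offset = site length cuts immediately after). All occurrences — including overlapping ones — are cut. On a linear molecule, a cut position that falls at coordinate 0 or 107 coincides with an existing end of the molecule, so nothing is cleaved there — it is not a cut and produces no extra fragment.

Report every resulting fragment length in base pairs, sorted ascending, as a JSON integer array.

[4,6,6,8,9,9,9,10,10,12,12,12]

Per-enzyme occurrences:
  CdoX TTGGACGT/3: at [36, 45, 66] ⇒ [39, 48, 69]
  FykVI AGGTAA/6: at [15, 21, 29] ⇒ [21, 27, 35]
  JekIX CCGCTGGA/4: at [56, 87] ⇒ [60, 91]
  ZebII GTTATAAT/2: at [7, 77, 95] ⇒ [9, 79, 97]

Pooled cuts: [9, 21, 27, 35, 39, 48, 60, 69, 79, 91, 97]

Fragments:
  [0,9): 9 bp
  [9,21): 12 bp
  [21,27): 6 bp
  [27,35): 8 bp
  [35,39): 4 bp
  [39,48): 9 bp
  [48,60): 12 bp
  [60,69): 9 bp
  [69,79): 10 bp
  [79,91): 12 bp
  [91,97): 6 bp
  [97,107): 10 bp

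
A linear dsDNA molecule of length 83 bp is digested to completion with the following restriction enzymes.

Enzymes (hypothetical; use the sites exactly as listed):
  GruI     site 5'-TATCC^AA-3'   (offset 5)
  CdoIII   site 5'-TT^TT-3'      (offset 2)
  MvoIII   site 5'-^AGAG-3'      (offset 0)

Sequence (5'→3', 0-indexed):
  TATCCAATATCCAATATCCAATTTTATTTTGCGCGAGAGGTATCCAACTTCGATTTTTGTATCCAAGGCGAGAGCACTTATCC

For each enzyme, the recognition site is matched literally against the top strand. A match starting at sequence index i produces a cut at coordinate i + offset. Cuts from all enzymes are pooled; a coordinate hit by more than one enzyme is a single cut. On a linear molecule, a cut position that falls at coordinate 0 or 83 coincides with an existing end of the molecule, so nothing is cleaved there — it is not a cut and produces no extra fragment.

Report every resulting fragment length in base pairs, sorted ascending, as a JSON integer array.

Site scan:
  GruI TATCCAA/5: at [0, 7, 14, 40, 59] ⇒ [5, 12, 19, 45, 64]
  CdoIII TTTT/2: at [21, 26, 53, 54] ⇒ [23, 28, 55, 56]
  MvoIII AGAG/0: at [35, 70] ⇒ [35, 70]

All cut coordinates (distinct, sorted): [5, 12, 19, 23, 28, 35, 45, 55, 56, 64, 70]

Fragments:
  [0,5): 5 bp
  [5,12): 7 bp
  [12,19): 7 bp
  [19,23): 4 bp
  [23,28): 5 bp
  [28,35): 7 bp
  [35,45): 10 bp
  [45,55): 10 bp
  [55,56): 1 bp
  [56,64): 8 bp
  [64,70): 6 bp
  [70,83): 13 bp

[1,4,5,5,6,7,7,7,8,10,10,13]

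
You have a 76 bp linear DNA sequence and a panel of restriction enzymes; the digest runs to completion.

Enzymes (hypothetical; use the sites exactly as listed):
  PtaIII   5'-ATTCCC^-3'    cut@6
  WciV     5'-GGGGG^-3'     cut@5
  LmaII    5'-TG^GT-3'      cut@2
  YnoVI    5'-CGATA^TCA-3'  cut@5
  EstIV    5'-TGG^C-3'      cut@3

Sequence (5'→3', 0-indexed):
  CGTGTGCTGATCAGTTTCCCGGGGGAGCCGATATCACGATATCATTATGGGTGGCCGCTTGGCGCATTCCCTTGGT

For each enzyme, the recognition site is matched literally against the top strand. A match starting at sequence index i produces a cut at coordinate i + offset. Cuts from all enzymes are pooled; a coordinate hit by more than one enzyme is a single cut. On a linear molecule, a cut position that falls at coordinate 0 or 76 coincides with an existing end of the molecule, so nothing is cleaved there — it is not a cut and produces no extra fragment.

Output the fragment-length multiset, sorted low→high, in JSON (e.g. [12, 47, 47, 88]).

[2,3,8,8,8,9,13,25]

Per-enzyme occurrences:
  PtaIII ATTCCC/6: at [65] ⇒ [71]
  WciV GGGGG/5: at [20] ⇒ [25]
  LmaII TGGT/2: at [72] ⇒ [74]
  YnoVI CGATATCA/5: at [28, 36] ⇒ [33, 41]
  EstIV TGGC/3: at [51, 59] ⇒ [54, 62]

Pooled cuts: [25, 33, 41, 54, 62, 71, 74]

Fragments:
  [0,25): 25 bp
  [25,33): 8 bp
  [33,41): 8 bp
  [41,54): 13 bp
  [54,62): 8 bp
  [62,71): 9 bp
  [71,74): 3 bp
  [74,76): 2 bp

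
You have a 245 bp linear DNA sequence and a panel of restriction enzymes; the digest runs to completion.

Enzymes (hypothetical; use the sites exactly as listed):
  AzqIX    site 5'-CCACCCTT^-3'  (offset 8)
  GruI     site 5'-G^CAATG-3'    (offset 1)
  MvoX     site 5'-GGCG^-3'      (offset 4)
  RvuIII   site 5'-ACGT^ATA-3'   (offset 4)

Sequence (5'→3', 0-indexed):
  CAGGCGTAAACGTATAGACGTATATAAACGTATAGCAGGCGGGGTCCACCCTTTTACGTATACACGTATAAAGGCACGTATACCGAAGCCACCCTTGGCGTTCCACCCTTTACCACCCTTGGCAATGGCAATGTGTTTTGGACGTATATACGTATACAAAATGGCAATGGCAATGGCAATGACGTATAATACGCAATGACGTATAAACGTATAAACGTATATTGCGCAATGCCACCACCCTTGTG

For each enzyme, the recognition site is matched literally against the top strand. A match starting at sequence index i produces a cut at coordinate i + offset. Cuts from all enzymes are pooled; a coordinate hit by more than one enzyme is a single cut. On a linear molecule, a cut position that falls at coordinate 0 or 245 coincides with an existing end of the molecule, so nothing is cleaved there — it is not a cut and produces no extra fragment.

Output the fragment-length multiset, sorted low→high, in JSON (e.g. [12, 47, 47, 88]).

[2,3,4,6,6,6,6,6,7,8,8,8,8,8,8,8,9,9,10,10,10,10,11,12,12,16,17,17]

Site scan:
  AzqIX CCACCCTT/8: at [45, 88, 102, 112, 234] ⇒ [53, 96, 110, 120, 242]
  GruI GCAATG/1: at [121, 127, 163, 169, 175, 192, 225] ⇒ [122, 128, 164, 170, 176, 193, 226]
  MvoX GGCG/4: at [2, 37, 96] ⇒ [6, 41, 100]
  RvuIII ACGTATA/4: at [9, 17, 27, 55, 63, 75, 141, 149, 181, 198, 206, 214] ⇒ [13, 21, 31, 59, 67, 79, 145, 153, 185, 202, 210, 218]

All cut coordinates (distinct, sorted): [6, 13, 21, 31, 41, 53, 59, 67, 79, 96, 100, 110, 120, 122, 128, 145, 153, 164, 170, 176, 185, 193, 202, 210, 218, 226, 242]

Fragment lengths:
  [0,6): 6 bp
  [6,13): 7 bp
  [13,21): 8 bp
  [21,31): 10 bp
  [31,41): 10 bp
  [41,53): 12 bp
  [53,59): 6 bp
  [59,67): 8 bp
  [67,79): 12 bp
  [79,96): 17 bp
  [96,100): 4 bp
  [100,110): 10 bp
  [110,120): 10 bp
  [120,122): 2 bp
  [122,128): 6 bp
  [128,145): 17 bp
  [145,153): 8 bp
  [153,164): 11 bp
  [164,170): 6 bp
  [170,176): 6 bp
  [176,185): 9 bp
  [185,193): 8 bp
  [193,202): 9 bp
  [202,210): 8 bp
  [210,218): 8 bp
  [218,226): 8 bp
  [226,242): 16 bp
  [242,245): 3 bp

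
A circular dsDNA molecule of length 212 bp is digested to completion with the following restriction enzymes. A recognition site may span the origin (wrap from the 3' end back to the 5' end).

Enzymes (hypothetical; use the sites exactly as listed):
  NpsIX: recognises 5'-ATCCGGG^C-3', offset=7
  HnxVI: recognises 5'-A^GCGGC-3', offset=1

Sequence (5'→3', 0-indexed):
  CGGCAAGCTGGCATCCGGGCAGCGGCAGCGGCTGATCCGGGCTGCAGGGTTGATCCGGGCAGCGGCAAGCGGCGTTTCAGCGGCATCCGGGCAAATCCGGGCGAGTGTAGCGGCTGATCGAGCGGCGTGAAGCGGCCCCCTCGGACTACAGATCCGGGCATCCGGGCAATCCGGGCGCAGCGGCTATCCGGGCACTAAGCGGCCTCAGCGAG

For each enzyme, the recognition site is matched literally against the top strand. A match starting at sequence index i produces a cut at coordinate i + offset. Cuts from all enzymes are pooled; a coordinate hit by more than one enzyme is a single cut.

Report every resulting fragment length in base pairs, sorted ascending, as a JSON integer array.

Site scan:
  NpsIX (ATCCGGGC, off=7): starts [12, 34, 52, 84, 94, 151, 159, 168, 185] → cuts [19, 41, 59, 91, 101, 158, 166, 175, 192]
  HnxVI (AGCGGC, off=1): starts [20, 26, 60, 67, 78, 108, 120, 130, 178, 197, 210] → cuts [21, 27, 61, 68, 79, 109, 121, 131, 179, 198, 211]

Pooled cuts: [19, 21, 27, 41, 59, 61, 68, 79, 91, 101, 109, 121, 131, 158, 166, 175, 179, 192, 198, 211]

Fragments:
  19→21: 2 bp
  21→27: 6 bp
  27→41: 14 bp
  41→59: 18 bp
  59→61: 2 bp
  61→68: 7 bp
  68→79: 11 bp
  79→91: 12 bp
  91→101: 10 bp
  101→109: 8 bp
  109→121: 12 bp
  121→131: 10 bp
  131→158: 27 bp
  158→166: 8 bp
  166→175: 9 bp
  175→179: 4 bp
  179→192: 13 bp
  192→198: 6 bp
  198→211: 13 bp
  211→19 (wrap): 212-211+19 = 20 bp

[2,2,4,6,6,7,8,8,9,10,10,11,12,12,13,13,14,18,20,27]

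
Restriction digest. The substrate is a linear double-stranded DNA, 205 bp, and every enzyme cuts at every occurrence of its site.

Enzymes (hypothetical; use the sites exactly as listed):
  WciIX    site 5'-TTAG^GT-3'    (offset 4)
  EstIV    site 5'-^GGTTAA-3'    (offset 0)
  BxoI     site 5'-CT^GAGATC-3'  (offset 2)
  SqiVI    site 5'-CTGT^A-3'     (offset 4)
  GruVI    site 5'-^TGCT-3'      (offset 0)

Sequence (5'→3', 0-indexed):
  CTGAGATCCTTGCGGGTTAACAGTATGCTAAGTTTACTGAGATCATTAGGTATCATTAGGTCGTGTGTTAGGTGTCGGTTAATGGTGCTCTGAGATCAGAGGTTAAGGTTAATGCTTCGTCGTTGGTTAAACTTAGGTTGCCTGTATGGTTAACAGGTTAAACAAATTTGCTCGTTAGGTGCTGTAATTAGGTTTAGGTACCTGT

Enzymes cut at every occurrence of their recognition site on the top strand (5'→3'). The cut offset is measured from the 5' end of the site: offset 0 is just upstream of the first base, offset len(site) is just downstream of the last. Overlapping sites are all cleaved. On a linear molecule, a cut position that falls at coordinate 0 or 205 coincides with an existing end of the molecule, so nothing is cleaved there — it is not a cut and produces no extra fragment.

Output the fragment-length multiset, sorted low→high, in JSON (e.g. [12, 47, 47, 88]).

Per-enzyme occurrences:
  WciIX (TTAGGT, off=4): starts [45, 55, 67, 132, 174, 187, 193] → cuts [49, 59, 71, 136, 178, 191, 197]
  EstIV (GGTTAA, off=0): starts [14, 76, 100, 106, 124, 147, 155] → cuts [14, 76, 100, 106, 124, 147, 155]
  BxoI (CTGAGATC, off=2): starts [0, 36, 89] → cuts [2, 38, 91]
  SqiVI (CTGTA, off=4): starts [141, 181] → cuts [145, 185]
  GruVI (TGCT, off=0): starts [25, 85, 112, 168, 179] → cuts [25, 85, 112, 168, 179]

All cut coordinates (distinct, sorted): [2, 14, 25, 38, 49, 59, 71, 76, 85, 91, 100, 106, 112, 124, 136, 145, 147, 155, 168, 178, 179, 185, 191, 197]

Fragments:
  [0,2): 2 bp
  [2,14): 12 bp
  [14,25): 11 bp
  [25,38): 13 bp
  [38,49): 11 bp
  [49,59): 10 bp
  [59,71): 12 bp
  [71,76): 5 bp
  [76,85): 9 bp
  [85,91): 6 bp
  [91,100): 9 bp
  [100,106): 6 bp
  [106,112): 6 bp
  [112,124): 12 bp
  [124,136): 12 bp
  [136,145): 9 bp
  [145,147): 2 bp
  [147,155): 8 bp
  [155,168): 13 bp
  [168,178): 10 bp
  [178,179): 1 bp
  [179,185): 6 bp
  [185,191): 6 bp
  [191,197): 6 bp
  [197,205): 8 bp

[1,2,2,5,6,6,6,6,6,6,8,8,9,9,9,10,10,11,11,12,12,12,12,13,13]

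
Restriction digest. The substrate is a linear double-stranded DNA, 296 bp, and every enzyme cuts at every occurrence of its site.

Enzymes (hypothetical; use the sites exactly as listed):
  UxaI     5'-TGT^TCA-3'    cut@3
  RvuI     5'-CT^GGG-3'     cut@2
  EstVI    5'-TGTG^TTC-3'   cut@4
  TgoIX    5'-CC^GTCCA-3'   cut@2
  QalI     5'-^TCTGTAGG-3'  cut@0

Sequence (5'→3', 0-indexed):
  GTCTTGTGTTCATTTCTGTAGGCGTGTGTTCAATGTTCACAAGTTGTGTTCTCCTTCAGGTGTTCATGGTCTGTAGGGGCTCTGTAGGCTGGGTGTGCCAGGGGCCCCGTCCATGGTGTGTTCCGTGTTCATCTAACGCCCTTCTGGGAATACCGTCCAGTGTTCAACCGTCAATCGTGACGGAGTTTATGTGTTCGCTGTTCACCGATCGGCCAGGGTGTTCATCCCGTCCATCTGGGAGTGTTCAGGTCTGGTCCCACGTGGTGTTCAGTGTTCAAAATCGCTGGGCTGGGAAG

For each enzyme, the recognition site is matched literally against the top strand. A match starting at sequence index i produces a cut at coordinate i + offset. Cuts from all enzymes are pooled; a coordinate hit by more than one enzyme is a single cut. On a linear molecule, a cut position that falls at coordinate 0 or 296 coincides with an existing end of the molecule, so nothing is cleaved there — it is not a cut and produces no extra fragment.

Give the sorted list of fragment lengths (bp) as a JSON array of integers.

[1,1,5,5,6,6,7,7,7,8,8,8,8,8,9,9,10,11,11,12,12,14,15,17,18,20,23,30]

Scan for sites:
  UxaI (TGTTCA, off=3): starts [6, 26, 33, 60, 125, 160, 198, 218, 241, 264, 271] → cuts [9, 29, 36, 63, 128, 163, 201, 221, 244, 267, 274]
  RvuI (CTGGG, off=2): starts [88, 143, 234, 283, 288] → cuts [90, 145, 236, 285, 290]
  EstVI (TGTGTTC, off=4): starts [4, 24, 44, 116, 189] → cuts [8, 28, 48, 120, 193]
  TgoIX (CCGTCCA, off=2): starts [106, 152, 226] → cuts [108, 154, 228]
  QalI (TCTGTAGG, off=0): starts [14, 69, 80] → cuts [14, 69, 80]

All cut coordinates (distinct, sorted): [8, 9, 14, 28, 29, 36, 48, 63, 69, 80, 90, 108, 120, 128, 145, 154, 163, 193, 201, 221, 228, 236, 244, 267, 274, 285, 290]

Fragments:
  [0,8): 8 bp
  [8,9): 1 bp
  [9,14): 5 bp
  [14,28): 14 bp
  [28,29): 1 bp
  [29,36): 7 bp
  [36,48): 12 bp
  [48,63): 15 bp
  [63,69): 6 bp
  [69,80): 11 bp
  [80,90): 10 bp
  [90,108): 18 bp
  [108,120): 12 bp
  [120,128): 8 bp
  [128,145): 17 bp
  [145,154): 9 bp
  [154,163): 9 bp
  [163,193): 30 bp
  [193,201): 8 bp
  [201,221): 20 bp
  [221,228): 7 bp
  [228,236): 8 bp
  [236,244): 8 bp
  [244,267): 23 bp
  [267,274): 7 bp
  [274,285): 11 bp
  [285,290): 5 bp
  [290,296): 6 bp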